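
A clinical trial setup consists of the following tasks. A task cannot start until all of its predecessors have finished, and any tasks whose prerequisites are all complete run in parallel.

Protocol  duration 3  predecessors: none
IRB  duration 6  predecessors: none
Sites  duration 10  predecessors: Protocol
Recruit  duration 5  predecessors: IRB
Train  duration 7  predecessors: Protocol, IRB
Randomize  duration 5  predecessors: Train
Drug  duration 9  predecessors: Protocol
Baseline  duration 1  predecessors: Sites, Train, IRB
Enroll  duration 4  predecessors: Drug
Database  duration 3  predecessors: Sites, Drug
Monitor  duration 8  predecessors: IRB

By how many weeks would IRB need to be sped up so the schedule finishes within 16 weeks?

Current finish: 18 weeks; target: 16.
IRB is on every critical path, so each week cut from IRB cuts the finish by one (this holds down to a finish of 16).
Need 18 − 16 = 2 weeks off IRB → IRB becomes 4 weeks, finish becomes 16.

2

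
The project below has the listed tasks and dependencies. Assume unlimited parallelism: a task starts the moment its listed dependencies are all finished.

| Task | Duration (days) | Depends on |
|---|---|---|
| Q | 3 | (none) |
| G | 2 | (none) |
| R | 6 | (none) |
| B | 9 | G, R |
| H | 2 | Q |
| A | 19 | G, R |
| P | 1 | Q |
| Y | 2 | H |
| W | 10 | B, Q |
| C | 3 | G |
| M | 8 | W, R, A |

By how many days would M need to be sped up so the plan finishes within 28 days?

Current finish: 33 days; target: 28.
M is on every critical path, so each day cut from M cuts the finish by one (this holds down to a finish of 26).
Need 33 − 28 = 5 days off M → M becomes 3 days, finish becomes 28.

5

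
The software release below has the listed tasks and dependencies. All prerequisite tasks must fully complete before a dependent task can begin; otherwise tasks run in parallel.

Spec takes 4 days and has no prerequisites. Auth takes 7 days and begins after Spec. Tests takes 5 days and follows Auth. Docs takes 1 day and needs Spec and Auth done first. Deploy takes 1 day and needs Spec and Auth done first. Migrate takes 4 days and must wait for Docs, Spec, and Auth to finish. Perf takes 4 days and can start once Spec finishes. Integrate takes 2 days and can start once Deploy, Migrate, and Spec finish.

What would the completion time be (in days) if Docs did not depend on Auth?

17

Original critical path: Spec→Auth→Docs→Migrate→Integrate = 4+7+1+4+2 = 18 ⇒ 18 days.
Without Auth→Docs, Docs's earliest start moves from 11 to 4.
After: Spec→Auth→Migrate→Integrate = 4+7+4+2 = 17 → 17 days.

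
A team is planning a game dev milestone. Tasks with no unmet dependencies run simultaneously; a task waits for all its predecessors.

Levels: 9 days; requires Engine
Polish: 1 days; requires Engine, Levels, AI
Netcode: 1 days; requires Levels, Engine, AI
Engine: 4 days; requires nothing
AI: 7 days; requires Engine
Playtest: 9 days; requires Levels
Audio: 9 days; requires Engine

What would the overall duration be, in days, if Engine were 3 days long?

21

Actual critical path: Engine→Levels→Playtest = 4+9+9 = 22 ⇒ 22 days.
Engine lies on that path, so at 3 days the path becomes 21 days.
The critical path is still Engine→Levels→Playtest; finish is now 21 days.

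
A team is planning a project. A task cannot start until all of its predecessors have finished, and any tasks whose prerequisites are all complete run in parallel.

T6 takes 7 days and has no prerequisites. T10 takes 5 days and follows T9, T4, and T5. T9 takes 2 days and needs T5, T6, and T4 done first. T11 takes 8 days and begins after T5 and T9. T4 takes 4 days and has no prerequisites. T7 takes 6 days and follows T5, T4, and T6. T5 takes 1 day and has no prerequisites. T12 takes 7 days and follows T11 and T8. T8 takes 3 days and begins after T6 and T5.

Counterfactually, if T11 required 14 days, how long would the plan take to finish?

30

As given, the longest chain is T6→T9→T11→T12 = 7+2+8+7 = 24, so the finish is 24 days.
T11 is on the critical path; changing it to 14 makes that path 30 days.
That remains the longest chain; total 30 days.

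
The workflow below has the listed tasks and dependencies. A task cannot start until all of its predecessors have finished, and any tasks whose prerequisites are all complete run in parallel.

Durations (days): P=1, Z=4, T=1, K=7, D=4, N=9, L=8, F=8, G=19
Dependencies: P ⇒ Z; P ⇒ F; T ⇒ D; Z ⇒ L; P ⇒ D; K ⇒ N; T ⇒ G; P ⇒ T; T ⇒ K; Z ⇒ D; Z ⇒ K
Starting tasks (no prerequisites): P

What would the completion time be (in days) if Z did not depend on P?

Original critical path: P→Z→K→N = 1+4+7+9 = 21 ⇒ 21 days.
Without P→Z, Z's earliest start moves from 1 to 0.
After: P→T→G = 1+1+19 = 21 → 21 days.

21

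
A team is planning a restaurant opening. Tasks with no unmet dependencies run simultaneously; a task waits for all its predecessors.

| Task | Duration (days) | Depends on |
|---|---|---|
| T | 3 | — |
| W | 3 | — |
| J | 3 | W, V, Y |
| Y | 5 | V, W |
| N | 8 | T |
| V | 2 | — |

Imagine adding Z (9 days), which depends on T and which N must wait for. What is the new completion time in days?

Originally the restaurant opening takes 11 days.
With Z inserted, N now waits for max(T, Z).
New critical path: T→Z→N = 3+9+8 = 20 ⇒ 20 days.

20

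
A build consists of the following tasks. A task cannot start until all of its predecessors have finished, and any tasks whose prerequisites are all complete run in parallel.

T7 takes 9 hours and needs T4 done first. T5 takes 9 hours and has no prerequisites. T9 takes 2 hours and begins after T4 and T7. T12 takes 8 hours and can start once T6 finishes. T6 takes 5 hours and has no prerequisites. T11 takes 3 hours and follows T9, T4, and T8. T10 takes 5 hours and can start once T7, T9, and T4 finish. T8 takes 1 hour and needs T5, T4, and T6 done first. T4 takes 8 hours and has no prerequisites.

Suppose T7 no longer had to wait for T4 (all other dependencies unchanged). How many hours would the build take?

Before: longest chain T4→T7→T9→T10 = 8+9+2+5 = 24, finish 24.
Without T4→T7, T7's earliest start moves from 8 to 0.
New critical path: T7→T9→T10 = 9+2+5 = 16 ⇒ 16 hours.

16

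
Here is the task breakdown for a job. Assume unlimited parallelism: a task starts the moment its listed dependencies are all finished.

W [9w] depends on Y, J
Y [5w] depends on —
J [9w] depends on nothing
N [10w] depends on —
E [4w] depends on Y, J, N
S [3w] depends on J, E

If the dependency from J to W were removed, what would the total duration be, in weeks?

Original critical path: J→W = 9+9 = 18 ⇒ 18 weeks.
Without J→W, W's earliest start moves from 9 to 5.
The longest chain is now N→E→S = 10+4+3 = 17, so the job takes 17 weeks.

17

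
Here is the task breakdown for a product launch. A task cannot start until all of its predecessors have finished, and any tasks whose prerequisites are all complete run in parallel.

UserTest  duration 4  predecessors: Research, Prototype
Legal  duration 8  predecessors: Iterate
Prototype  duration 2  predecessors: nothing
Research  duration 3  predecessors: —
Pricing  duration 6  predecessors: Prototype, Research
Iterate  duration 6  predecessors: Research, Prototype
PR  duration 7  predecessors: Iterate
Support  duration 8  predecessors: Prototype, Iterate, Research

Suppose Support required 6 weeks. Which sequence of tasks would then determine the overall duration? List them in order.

Baseline: Research→Iterate→Support = 3+6+8 = 17 → 17 weeks.
Support lies on that path, so at 6 weeks the path becomes 15 weeks.
Now Research→Iterate→Legal = 3+6+8 = 17 is longest, so the finish becomes 17 weeks.

Research, Iterate, Legal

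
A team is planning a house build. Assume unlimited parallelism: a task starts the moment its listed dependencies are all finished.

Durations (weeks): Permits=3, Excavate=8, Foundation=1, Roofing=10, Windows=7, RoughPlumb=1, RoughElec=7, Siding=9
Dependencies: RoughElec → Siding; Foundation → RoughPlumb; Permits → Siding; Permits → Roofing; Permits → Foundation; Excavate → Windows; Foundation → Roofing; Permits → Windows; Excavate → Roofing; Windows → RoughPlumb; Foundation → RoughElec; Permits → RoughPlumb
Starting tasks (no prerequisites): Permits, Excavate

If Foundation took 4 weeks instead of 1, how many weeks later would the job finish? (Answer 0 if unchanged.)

Baseline: Permits→Foundation→RoughElec→Siding = 3+1+7+9 = 20 → 20 weeks.
Since Foundation is critical, the +3 change carries straight to that chain (now 23 weeks).
The critical path is still Permits→Foundation→RoughElec→Siding; finish is now 23 weeks.
Change in finish: 23 − 20 = +3 weeks.

3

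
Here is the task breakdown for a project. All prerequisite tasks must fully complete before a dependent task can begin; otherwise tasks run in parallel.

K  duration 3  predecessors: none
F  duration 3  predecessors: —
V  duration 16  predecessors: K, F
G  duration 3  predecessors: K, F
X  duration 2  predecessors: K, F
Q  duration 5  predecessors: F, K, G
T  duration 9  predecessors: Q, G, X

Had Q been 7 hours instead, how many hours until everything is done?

The binding path is K→G→Q→T = 3+3+5+9 = 20; finish at 20 hours.
Q is on the critical path; changing it to 7 makes that path 22 hours.
The critical path is still K→G→Q→T; finish is now 22 hours.

22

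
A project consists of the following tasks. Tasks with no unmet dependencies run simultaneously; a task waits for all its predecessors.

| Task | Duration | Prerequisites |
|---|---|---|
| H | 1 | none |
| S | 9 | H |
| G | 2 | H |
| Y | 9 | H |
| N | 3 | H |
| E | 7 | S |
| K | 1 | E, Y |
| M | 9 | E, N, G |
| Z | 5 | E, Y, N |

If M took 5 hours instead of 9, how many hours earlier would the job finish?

4

As given, the longest chain is H→S→E→M = 1+9+7+9 = 26, so the finish is 26 hours.
Since M is critical, the -4 change carries straight to that chain (now 22 hours).
That remains the longest chain; total 22 hours.
Change in finish: 22 − 26 = -4 hours.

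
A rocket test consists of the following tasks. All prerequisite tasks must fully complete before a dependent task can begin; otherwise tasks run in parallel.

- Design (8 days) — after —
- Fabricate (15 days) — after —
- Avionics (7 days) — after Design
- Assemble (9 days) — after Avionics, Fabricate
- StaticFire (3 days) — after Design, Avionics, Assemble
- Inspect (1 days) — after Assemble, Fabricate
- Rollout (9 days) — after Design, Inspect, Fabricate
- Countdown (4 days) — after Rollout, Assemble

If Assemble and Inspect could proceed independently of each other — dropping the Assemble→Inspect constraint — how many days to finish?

Original critical path: Design→Avionics→Assemble→Inspect→Rollout→Countdown = 8+7+9+1+9+4 = 38 ⇒ 38 days.
Without Assemble→Inspect, Inspect's earliest start moves from 24 to 15.
The longest chain is now Fabricate→Inspect→Rollout→Countdown = 15+1+9+4 = 29, so the rocket test takes 29 days.

29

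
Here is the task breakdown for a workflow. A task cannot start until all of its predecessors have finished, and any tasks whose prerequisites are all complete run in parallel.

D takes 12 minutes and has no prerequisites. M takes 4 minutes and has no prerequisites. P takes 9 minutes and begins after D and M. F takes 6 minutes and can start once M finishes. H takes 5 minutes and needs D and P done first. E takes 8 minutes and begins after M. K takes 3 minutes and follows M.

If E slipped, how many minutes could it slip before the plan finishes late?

14

The longest chain is D→P→H = 12+9+5 = 26; overall finish 26 minutes.
E finishes as early as 12 and must finish by 26.
Slack of E = 18 − 4 = 14 minutes.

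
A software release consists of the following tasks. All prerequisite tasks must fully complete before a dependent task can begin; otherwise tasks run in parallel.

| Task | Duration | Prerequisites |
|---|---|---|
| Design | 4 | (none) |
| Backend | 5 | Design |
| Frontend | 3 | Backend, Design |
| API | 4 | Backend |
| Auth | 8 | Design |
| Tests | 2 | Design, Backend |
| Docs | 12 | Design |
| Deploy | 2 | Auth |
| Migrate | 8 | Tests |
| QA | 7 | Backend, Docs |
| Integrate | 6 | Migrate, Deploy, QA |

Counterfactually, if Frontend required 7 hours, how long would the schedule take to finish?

29

Critical path before the change: Design→Docs→QA→Integrate = 4+12+7+6 = 29 giving 29 hours.
Frontend has 17 hours of float (longest path through it is 12).
The critical path is still Design→Docs→QA→Integrate; finish is now 29 hours.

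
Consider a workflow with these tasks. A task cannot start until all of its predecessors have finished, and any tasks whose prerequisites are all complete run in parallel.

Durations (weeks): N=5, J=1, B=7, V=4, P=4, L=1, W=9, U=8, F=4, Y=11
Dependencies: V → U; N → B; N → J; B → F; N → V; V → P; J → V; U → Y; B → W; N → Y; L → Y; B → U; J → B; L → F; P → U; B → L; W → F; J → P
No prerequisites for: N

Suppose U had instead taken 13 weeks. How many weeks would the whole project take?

Baseline: N→J→V→P→U→Y = 5+1+4+4+8+11 = 33 → 33 weeks.
U lies on that path, so at 13 weeks the path becomes 38 weeks.
The critical path is still N→J→V→P→U→Y; finish is now 38 weeks.

38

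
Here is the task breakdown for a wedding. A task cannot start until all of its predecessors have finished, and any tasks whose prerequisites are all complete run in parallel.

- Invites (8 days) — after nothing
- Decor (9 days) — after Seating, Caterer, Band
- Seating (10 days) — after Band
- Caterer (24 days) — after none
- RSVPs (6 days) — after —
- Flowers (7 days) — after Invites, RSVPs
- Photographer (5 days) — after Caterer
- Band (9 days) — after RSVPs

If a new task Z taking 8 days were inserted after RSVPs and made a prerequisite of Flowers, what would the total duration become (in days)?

Originally the project takes 34 days.
With Z inserted, Flowers now waits for max(Invites, RSVPs, Z).
New critical path: RSVPs→Band→Seating→Decor = 6+9+10+9 = 34 ⇒ 34 days.

34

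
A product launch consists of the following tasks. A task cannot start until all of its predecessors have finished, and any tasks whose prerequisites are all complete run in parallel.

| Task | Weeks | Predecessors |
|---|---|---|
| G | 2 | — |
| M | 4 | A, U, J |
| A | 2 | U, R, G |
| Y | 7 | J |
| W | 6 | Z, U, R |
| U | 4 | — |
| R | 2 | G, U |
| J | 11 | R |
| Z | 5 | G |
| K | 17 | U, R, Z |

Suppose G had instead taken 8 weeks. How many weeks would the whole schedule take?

30

The binding path is G→Z→K = 2+5+17 = 24; finish at 24 weeks.
G is on the critical path; changing it to 8 makes that path 30 weeks.
No other chain overtakes it, so the finish is 30 weeks.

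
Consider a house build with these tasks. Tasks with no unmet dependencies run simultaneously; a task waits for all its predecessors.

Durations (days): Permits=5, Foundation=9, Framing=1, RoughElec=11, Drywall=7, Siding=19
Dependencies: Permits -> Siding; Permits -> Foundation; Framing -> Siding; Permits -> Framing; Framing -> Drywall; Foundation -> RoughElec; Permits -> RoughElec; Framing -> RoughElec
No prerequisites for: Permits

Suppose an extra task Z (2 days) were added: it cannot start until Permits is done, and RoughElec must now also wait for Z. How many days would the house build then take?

Originally the house build takes 25 days.
With Z inserted, RoughElec now waits for max(Foundation, Framing, Permits, Z).
New critical path: Permits→Foundation→RoughElec = 5+9+11 = 25 ⇒ 25 days.

25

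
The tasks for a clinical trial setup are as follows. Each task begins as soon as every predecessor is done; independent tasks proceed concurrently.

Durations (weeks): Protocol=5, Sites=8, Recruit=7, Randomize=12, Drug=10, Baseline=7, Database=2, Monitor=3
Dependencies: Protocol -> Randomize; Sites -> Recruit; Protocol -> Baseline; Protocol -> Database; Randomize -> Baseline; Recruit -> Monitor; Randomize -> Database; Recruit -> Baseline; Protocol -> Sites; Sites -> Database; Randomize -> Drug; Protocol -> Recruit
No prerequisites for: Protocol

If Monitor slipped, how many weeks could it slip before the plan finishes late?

Protocol→Sites→Recruit→Baseline = 5+8+7+7 = 27 sets the makespan at 27 weeks.
Monitor finishes as early as 23 and must finish by 27.
Slack of Monitor = 24 − 20 = 4 weeks.

4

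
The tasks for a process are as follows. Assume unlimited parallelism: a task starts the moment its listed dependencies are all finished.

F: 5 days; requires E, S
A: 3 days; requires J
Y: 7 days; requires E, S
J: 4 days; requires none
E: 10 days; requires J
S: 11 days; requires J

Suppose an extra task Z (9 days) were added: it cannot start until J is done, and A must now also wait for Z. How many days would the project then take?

Originally the project takes 22 days.
With Z inserted, A now waits for max(J, Z).
New critical path: J→S→Y = 4+11+7 = 22 ⇒ 22 days.

22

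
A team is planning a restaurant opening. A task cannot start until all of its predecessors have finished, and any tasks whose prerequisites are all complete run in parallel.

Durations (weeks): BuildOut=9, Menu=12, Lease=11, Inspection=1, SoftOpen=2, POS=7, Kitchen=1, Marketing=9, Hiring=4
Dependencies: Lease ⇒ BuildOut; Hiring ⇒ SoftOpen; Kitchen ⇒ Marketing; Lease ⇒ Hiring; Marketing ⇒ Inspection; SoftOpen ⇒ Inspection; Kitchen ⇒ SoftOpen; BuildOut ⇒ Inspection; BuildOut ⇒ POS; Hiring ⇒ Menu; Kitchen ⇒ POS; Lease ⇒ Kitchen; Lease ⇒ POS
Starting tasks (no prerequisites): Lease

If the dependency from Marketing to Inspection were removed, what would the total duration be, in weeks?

Before: longest chain Lease→BuildOut→POS = 11+9+7 = 27, finish 27.
Without Marketing→Inspection, Inspection's earliest start moves from 21 to 20.
After: Lease→BuildOut→POS = 11+9+7 = 27 → 27 weeks.

27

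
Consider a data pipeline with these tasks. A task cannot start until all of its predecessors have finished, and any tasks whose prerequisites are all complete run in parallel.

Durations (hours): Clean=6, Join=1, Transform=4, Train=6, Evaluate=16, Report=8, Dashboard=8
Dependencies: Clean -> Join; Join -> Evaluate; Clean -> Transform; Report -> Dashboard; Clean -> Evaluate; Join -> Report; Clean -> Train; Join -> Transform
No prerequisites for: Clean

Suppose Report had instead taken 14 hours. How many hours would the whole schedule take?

Baseline: Clean→Join→Report→Dashboard = 6+1+8+8 = 23 → 23 hours.
Since Report is critical, the +6 change carries straight to that chain (now 29 hours).
No other chain overtakes it, so the finish is 29 hours.

29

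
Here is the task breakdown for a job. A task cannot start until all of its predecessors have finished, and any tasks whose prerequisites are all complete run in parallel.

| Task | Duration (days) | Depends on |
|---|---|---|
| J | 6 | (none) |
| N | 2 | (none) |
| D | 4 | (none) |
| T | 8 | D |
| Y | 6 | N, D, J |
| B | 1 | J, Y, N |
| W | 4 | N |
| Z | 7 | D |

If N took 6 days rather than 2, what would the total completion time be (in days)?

The binding path is J→Y→B = 6+6+1 = 13; finish at 13 days.
N has 4 days of float (longest path through it is 9).
That remains the longest chain; total 13 days.

13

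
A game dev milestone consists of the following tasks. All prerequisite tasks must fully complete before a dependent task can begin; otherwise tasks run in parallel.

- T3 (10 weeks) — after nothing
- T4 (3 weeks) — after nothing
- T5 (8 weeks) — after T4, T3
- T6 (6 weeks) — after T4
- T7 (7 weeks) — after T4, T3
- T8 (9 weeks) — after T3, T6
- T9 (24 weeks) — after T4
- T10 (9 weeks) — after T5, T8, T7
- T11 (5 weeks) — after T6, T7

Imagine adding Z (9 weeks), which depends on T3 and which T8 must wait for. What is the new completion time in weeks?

37

Originally the game dev milestone takes 28 weeks.
With Z inserted, T8 now waits for max(T3, T6, Z).
New critical path: T3→Z→T8→T10 = 10+9+9+9 = 37 ⇒ 37 weeks.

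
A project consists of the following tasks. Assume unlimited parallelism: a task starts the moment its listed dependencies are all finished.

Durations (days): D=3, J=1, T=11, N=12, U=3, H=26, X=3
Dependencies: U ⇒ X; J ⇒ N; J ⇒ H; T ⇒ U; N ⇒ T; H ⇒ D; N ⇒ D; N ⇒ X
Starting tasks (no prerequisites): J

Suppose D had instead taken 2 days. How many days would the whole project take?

30

Actual critical path: J→H→D = 1+26+3 = 30 ⇒ 30 days.
D is on the critical path; changing it to 2 makes that path 29 days.
New critical path: J→N→T→U→X = 1+12+11+3+3 = 30 ⇒ 30 days.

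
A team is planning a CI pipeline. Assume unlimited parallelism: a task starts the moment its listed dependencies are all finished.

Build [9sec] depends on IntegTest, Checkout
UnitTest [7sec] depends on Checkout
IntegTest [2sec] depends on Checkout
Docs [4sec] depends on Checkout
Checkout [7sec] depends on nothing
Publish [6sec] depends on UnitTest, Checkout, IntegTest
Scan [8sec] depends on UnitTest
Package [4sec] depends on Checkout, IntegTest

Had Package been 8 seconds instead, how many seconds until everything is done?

22

Baseline: Checkout→UnitTest→Scan = 7+7+8 = 22 → 22 seconds.
Package has 9 seconds of float (longest path through it is 13).
The critical path is still Checkout→UnitTest→Scan; finish is now 22 seconds.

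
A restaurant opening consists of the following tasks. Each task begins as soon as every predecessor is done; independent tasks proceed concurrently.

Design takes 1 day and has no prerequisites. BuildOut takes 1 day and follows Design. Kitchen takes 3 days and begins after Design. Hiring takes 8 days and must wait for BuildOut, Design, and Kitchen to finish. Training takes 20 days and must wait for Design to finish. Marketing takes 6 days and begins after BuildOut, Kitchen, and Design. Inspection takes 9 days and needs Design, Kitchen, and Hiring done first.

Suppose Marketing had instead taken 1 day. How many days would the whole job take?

Actual critical path: Design→Kitchen→Hiring→Inspection = 1+3+8+9 = 21 ⇒ 21 days.
Marketing is off the critical path — its longest chain is 10 days, giving 11 of slack.
The critical path is still Design→Kitchen→Hiring→Inspection; finish is now 21 days.

21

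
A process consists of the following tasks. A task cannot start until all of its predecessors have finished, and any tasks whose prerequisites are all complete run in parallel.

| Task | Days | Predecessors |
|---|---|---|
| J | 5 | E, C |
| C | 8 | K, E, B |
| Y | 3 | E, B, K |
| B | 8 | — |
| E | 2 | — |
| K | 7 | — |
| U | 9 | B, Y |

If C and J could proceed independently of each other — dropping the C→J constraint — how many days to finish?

Original critical path: B→C→J = 8+8+5 = 21 ⇒ 21 days.
Without C→J, J's earliest start moves from 16 to 2.
The longest chain is now B→Y→U = 8+3+9 = 20, so the plan takes 20 days.

20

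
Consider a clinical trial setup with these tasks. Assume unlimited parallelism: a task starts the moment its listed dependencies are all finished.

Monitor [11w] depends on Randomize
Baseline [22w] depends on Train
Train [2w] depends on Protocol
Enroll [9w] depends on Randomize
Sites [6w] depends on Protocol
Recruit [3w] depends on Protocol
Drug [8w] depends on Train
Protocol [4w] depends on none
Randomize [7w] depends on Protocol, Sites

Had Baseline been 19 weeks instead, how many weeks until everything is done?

28

Critical path before the change: Protocol→Train→Baseline = 4+2+22 = 28 giving 28 weeks.
Baseline is on the critical path; changing it to 19 makes that path 25 weeks.
Now Protocol→Sites→Randomize→Monitor = 4+6+7+11 = 28 is longest, so the finish becomes 28 weeks.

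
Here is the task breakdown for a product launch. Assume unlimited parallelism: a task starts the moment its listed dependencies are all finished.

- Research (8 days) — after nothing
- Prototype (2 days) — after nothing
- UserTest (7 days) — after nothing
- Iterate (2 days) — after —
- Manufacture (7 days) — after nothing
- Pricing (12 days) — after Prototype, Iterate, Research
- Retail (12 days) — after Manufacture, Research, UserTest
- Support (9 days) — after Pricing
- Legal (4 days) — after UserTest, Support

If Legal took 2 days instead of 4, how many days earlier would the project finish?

2

Baseline: Research→Pricing→Support→Legal = 8+12+9+4 = 33 → 33 days.
Since Legal is critical, the -2 change carries straight to that chain (now 31 days).
That remains the longest chain; total 31 days.
Change in finish: 31 − 33 = -2 days.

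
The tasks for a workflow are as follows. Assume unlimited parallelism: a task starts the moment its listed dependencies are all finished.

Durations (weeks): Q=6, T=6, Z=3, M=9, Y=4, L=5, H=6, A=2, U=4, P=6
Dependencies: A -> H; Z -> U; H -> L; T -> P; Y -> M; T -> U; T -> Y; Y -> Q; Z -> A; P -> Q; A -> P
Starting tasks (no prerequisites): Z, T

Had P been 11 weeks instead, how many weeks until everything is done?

23

As given, the longest chain is T→Y→M = 6+4+9 = 19, so the finish is 19 weeks.
P is off the critical path — its longest chain is 18 weeks, giving 1 of slack.
Now T→P→Q = 6+11+6 = 23 is longest, so the finish becomes 23 weeks.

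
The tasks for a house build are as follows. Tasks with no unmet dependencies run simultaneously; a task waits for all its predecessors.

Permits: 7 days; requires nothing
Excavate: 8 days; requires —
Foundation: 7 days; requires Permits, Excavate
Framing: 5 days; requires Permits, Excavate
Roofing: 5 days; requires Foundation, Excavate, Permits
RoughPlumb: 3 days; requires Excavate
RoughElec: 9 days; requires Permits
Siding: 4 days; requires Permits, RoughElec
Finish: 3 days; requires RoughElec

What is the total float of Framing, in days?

Permits→RoughElec→Siding = 7+9+4 = 20 sets the makespan at 20 days.
Framing finishes as early as 13 and must finish by 20.
Slack of Framing = 15 − 8 = 7 days.

7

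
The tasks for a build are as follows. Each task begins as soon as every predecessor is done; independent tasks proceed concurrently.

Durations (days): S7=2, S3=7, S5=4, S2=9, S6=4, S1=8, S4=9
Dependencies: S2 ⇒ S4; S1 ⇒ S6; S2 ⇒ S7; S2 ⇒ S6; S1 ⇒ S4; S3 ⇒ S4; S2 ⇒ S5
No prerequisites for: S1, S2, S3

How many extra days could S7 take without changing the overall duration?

Critical path: S2→S4 = 9+9 = 18, so the finish is 18 days.
Longest path through S7: 11 days (earliest finish 11, latest finish 18).
Slack of S7 = 16 − 9 = 7 days.

7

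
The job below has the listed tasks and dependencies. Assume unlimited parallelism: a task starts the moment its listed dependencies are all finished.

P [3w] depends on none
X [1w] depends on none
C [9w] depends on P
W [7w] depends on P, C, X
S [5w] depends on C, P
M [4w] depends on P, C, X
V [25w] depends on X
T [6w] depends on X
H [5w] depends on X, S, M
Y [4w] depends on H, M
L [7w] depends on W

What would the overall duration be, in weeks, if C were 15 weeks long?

32

The binding path is P→C→W→L = 3+9+7+7 = 26; finish at 26 weeks.
Since C is critical, the +6 change carries straight to that chain (now 32 weeks).
No other chain overtakes it, so the finish is 32 weeks.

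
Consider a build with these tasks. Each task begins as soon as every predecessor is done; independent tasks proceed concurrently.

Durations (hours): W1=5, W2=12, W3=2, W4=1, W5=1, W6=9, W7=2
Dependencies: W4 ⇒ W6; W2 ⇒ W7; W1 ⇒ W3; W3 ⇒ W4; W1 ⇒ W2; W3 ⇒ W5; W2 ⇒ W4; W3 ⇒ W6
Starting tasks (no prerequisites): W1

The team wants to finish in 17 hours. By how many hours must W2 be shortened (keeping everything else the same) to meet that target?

10

Current finish: 27 hours; target: 17.
W2 is on every critical path, so each hour cut from W2 cuts the finish by one (this holds down to a finish of 17).
Need 27 − 17 = 10 hours off W2 → W2 becomes 2 hours, finish becomes 17.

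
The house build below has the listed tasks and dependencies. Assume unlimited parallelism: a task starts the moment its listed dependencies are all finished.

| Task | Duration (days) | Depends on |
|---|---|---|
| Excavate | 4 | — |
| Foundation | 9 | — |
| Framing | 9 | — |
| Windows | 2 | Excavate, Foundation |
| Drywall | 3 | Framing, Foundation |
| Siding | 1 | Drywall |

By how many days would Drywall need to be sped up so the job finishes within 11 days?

Current finish: 13 days; target: 11.
Drywall is on every critical path, so each day cut from Drywall cuts the finish by one (this holds down to a finish of 11).
Need 13 − 11 = 2 days off Drywall → Drywall becomes 1 day, finish becomes 11.

2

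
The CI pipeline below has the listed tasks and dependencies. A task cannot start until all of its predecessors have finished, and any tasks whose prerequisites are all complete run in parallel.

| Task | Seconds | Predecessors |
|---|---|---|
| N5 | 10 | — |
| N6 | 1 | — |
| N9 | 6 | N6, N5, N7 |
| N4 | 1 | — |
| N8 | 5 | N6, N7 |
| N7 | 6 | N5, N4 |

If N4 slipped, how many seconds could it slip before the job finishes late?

Critical path: N5→N7→N9 = 10+6+6 = 22, so the finish is 22 seconds.
Longest path through N4: 13 seconds (earliest finish 1, latest finish 10).
Float = 22 − 13 = 9.

9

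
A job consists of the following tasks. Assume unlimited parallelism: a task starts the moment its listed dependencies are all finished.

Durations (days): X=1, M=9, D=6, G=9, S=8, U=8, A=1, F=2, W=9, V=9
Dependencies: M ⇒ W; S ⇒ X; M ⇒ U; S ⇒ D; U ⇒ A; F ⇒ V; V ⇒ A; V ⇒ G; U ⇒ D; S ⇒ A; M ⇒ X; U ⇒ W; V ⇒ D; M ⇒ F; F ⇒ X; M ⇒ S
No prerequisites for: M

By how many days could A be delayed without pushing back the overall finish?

The longest chain is M→F→V→G = 9+2+9+9 = 29; overall finish 29 days.
A finishes as early as 21 and must finish by 29.
So A can slip 29 − 21 = 8 days.

8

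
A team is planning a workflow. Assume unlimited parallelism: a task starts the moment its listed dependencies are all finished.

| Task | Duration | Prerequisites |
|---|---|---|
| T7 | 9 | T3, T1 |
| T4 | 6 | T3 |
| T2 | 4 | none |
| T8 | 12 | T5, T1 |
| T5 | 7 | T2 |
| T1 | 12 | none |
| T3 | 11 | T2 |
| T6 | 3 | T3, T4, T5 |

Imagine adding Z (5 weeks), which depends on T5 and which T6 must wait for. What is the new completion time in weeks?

24

Originally the project takes 24 weeks.
With Z inserted, T6 now waits for max(T3, T4, T5, Z).
New critical path: T1→T8 = 12+12 = 24 ⇒ 24 weeks.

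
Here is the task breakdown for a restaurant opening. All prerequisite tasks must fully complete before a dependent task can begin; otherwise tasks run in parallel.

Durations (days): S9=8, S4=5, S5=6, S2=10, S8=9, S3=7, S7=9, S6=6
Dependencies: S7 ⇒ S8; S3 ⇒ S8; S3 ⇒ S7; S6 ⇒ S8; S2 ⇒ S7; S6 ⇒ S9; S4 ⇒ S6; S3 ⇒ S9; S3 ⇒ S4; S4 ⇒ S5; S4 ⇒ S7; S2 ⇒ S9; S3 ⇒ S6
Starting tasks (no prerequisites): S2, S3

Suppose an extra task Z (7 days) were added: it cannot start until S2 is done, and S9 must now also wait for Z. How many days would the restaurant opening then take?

30

Originally the restaurant opening takes 30 days.
With Z inserted, S9 now waits for max(S2, S6, S3, Z).
New critical path: S3→S4→S7→S8 = 7+5+9+9 = 30 ⇒ 30 days.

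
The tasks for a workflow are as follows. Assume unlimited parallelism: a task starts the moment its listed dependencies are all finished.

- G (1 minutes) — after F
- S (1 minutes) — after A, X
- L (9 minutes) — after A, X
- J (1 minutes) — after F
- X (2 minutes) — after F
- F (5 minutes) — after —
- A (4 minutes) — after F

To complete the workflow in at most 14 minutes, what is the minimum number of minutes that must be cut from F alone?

Current finish: 18 minutes; target: 14.
F is on every critical path, so each minute cut from F cuts the finish by one (this holds down to a finish of 14).
Need 18 − 14 = 4 minutes off F → F becomes 1 minute, finish becomes 14.

4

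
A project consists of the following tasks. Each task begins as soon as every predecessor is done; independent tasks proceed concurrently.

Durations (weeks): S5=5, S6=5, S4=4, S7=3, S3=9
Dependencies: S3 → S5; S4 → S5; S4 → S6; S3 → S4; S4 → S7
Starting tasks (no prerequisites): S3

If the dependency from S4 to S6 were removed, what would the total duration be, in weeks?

Before: longest chain S3→S4→S5 = 9+4+5 = 18, finish 18.
Without S4→S6, S6's earliest start moves from 13 to 0.
New critical path: S3→S4→S5 = 9+4+5 = 18 ⇒ 18 weeks.

18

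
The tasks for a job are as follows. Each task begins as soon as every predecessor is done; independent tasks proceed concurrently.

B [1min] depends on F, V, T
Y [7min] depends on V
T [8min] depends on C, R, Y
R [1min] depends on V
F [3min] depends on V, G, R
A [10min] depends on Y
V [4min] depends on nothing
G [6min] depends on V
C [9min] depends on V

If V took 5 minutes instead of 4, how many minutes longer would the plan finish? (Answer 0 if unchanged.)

1

As given, the longest chain is V→C→T→B = 4+9+8+1 = 22, so the finish is 22 minutes.
V lies on that path, so at 5 minutes the path becomes 23 minutes.
That remains the longest chain; total 23 minutes.
Change in finish: 23 − 22 = +1 minutes.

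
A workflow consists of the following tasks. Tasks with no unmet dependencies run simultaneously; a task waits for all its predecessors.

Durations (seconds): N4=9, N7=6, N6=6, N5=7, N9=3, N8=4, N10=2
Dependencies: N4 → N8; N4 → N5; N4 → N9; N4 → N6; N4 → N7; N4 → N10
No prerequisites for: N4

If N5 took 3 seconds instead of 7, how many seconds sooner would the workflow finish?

The binding path is N4→N5 = 9+7 = 16; finish at 16 seconds.
N5 lies on that path, so at 3 seconds the path becomes 12 seconds.
Now N4→N6 = 9+6 = 15 is longest, so the finish becomes 15 seconds.
Change in finish: 15 − 16 = -1 seconds.

1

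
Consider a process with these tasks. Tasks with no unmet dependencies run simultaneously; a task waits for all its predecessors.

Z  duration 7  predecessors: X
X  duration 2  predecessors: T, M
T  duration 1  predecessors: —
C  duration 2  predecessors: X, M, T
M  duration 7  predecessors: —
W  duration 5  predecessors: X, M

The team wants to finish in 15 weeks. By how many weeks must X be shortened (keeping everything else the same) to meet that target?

1

Current finish: 16 weeks; target: 15.
X is on every critical path, so each week cut from X cuts the finish by one (this holds down to a finish of 15).
Need 16 − 15 = 1 week off X → X becomes 1 week, finish becomes 15.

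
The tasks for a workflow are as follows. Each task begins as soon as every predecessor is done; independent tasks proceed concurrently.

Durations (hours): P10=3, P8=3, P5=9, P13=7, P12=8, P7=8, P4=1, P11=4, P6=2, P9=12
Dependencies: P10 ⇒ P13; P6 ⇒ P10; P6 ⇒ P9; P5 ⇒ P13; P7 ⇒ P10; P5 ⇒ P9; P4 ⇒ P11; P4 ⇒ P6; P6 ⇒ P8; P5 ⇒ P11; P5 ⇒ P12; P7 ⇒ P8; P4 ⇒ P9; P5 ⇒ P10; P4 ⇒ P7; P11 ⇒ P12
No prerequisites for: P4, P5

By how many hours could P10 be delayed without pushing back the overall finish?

Critical path: P5→P9 = 9+12 = 21, so the finish is 21 hours.
The longest chain containing P10 totals 19 hours.
Float = 21 − 19 = 2.

2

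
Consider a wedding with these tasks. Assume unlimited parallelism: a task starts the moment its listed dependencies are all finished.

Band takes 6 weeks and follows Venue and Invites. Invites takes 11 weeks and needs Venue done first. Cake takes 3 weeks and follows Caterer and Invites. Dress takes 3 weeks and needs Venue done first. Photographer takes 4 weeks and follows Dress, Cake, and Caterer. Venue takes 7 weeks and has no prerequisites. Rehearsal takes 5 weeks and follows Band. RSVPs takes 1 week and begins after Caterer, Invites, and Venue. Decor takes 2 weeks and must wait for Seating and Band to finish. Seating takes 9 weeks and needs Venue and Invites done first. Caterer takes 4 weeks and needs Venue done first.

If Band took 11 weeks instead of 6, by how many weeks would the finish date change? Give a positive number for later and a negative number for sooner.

The binding path is Venue→Invites→Band→Rehearsal = 7+11+6+5 = 29; finish at 29 weeks.
Since Band is critical, the +5 change carries straight to that chain (now 34 weeks).
The critical path is still Venue→Invites→Band→Rehearsal; finish is now 34 weeks.
Change in finish: 34 − 29 = +5 weeks.

5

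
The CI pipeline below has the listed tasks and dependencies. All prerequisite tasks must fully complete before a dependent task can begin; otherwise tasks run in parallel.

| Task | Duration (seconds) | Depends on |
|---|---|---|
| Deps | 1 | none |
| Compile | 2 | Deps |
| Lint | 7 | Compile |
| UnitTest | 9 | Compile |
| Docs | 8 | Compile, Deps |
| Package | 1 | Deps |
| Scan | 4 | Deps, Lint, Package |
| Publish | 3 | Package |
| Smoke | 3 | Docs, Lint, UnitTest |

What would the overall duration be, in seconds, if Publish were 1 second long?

15

Actual critical path: Deps→Compile→UnitTest→Smoke = 1+2+9+3 = 15 ⇒ 15 seconds.
The longest path through Publish is only 5 seconds, so Publish has float 10.
That remains the longest chain; total 15 seconds.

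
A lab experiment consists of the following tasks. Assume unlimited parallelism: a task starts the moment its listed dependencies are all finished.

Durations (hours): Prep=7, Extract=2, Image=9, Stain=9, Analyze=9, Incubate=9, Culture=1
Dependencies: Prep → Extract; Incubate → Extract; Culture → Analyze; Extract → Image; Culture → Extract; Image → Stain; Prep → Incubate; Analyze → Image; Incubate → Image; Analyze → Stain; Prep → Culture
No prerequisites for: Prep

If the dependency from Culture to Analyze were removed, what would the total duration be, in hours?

Before: longest chain Prep→Incubate→Extract→Image→Stain = 7+9+2+9+9 = 36, finish 36.
Without Culture→Analyze, Analyze's earliest start moves from 8 to 0.
After: Prep→Incubate→Extract→Image→Stain = 7+9+2+9+9 = 36 → 36 hours.

36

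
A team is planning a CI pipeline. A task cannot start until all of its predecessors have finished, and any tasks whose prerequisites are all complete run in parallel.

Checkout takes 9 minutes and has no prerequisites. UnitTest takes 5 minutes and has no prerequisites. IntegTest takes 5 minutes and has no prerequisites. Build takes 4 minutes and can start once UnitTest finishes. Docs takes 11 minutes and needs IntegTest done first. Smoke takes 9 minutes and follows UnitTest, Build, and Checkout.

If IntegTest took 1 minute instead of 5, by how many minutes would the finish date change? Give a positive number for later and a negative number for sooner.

0

As given, the longest chain is Checkout→Smoke = 9+9 = 18, so the finish is 18 minutes.
IntegTest has 2 minutes of float (longest path through it is 16).
No other chain overtakes it, so the finish is 18 minutes.
Change in finish: 18 − 18 = +0 minutes.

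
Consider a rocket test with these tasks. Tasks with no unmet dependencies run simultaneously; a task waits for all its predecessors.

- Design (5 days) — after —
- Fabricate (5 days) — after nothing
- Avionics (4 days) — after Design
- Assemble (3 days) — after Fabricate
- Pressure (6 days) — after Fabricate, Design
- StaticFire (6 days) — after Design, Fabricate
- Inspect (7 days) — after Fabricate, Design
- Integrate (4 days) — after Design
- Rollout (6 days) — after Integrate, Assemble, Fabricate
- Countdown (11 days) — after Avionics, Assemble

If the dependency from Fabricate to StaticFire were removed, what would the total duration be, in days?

With the dependency in place, Design→Avionics→Countdown = 5+4+11 = 20 sets the finish at 20 days.
Dropping Fabricate→StaticFire doesn't change StaticFire's earliest start (5); another predecessor still binds.
The longest chain is now Design→Avionics→Countdown = 5+4+11 = 20, so the plan takes 20 days.

20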